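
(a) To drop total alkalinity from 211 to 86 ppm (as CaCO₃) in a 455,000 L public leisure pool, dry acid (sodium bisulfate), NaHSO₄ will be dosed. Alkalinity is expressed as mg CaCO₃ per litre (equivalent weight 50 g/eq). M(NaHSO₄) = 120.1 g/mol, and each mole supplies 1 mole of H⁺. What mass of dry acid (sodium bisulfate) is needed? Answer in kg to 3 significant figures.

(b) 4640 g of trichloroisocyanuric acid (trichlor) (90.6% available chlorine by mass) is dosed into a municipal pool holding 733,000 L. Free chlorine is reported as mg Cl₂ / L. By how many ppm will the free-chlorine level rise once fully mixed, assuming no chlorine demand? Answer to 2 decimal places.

(a) Alkalinity to neutralize: (211 − 86) = 125 mg/L as CaCO₃ × 455,000 L = 56,880 g as CaCO₃.
(a) Equivalents of H⁺ required: 56,880 ÷ 50 g/eq = 1138 eq = 1138 mol NaHSO₄.
(a) Mass of NaHSO₄: 1138 × 120.1 = 136,600 g.

(b) Available chlorine delivered: 4640 g × 0.906 = 4204 g as Cl₂.
(b) Concentration rise: 4204 g / 733,000 L = 5.735 mg/L = 5.74 ppm.

(a) 137 kg; (b) 5.74 ppm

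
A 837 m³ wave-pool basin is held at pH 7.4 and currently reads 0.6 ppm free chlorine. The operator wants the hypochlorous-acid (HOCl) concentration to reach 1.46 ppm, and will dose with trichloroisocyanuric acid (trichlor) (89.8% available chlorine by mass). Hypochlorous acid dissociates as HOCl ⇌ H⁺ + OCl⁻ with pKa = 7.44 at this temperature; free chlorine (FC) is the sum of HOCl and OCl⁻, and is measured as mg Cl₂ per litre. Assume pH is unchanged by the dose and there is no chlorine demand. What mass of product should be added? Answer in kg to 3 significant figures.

Volume: 837 m³ = 837,000 L.
[OCl⁻]/[HOCl] = 10^(pH − pKa) = 10^(7.4 − 7.44) = 0.912; fraction as HOCl = 1/(1 + 0.912) = 0.523.
Free chlorine required for 1.46 ppm HOCl: 1.46 / 0.523 = 2.792 ppm.
FC to add: 2.792 − 0.6 = 2.192 mg/L as Cl₂.
Cl₂ equivalent: 2.192 mg/L × 837,000 L = 1834 g.
Product at 89.8% available Cl: 1834 / 0.898 = 2043 g.

2.04 kg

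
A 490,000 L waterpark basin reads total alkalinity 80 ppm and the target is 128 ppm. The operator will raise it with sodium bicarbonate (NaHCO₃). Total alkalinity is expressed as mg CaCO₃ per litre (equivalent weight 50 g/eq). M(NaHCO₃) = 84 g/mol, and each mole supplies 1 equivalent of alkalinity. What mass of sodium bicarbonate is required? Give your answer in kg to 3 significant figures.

39.5 kg

Alkalinity to add: (128 − 80) = 48 mg/L as CaCO₃ × 490,000 L = 23,520 g as CaCO₃.
Equivalents: 23,520 g ÷ 50 g/eq = 470.4 eq.
NaHCO₃ supplies 1 eq per mole → 470.4 mol.
Mass: 470.4 mol × 84 g/mol = 39,510 g.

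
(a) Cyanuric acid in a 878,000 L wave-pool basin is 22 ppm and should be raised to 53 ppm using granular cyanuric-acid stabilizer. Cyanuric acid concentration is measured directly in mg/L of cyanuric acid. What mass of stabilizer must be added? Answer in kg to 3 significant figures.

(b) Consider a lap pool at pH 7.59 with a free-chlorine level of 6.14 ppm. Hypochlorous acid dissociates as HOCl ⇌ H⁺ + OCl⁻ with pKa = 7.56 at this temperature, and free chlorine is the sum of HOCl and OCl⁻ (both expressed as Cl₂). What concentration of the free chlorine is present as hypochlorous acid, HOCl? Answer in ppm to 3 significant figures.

(a) 27.2 kg; (b) 2.96 ppm

(a) CYA to add: (53 − 22) = 31 mg/L × 878,000 L = 27,220 g cyanuric acid.

(b) [OCl⁻]/[HOCl] = 10^(pH − pKa) = 10^(7.59 − 7.56) = 10^0.03 = 1.072.
(b) Fraction as HOCl = 1 / (1 + 1.072) = 0.4827.
(b) HOCl = 0.4827 × 6.14 ppm = 2.964 ppm.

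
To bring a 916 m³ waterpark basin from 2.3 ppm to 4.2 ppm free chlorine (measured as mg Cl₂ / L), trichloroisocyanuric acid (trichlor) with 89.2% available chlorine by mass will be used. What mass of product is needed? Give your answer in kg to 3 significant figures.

Volume: 916 m³ = 916,000 L.
Chlorine deficit: 4.2 − 2.3 = 1.9 ppm = 1.9 mg/L as Cl₂.
Cl₂ equivalent needed: 1.9 mg/L × 916,000 L = 1,740,000 mg = 1740 g.
Product at 89.2% available chlorine: 1740 / 0.892 = 1951 g.

1.95 kg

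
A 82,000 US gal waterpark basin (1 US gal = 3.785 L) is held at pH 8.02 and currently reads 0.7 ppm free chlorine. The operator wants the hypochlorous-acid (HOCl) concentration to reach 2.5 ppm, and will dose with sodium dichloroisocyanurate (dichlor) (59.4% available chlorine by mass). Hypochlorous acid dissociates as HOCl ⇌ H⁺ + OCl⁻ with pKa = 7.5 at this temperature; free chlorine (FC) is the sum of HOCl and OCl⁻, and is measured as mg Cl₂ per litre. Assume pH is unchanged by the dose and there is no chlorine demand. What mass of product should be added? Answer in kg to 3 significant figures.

5.27 kg

Volume: 82,000 US gal × 3.785 L/gal = 310,370 L.
[OCl⁻]/[HOCl] = 10^(pH − pKa) = 10^(8.02 − 7.5) = 3.311; fraction as HOCl = 1/(1 + 3.311) = 0.2319.
Free chlorine required for 2.5 ppm HOCl: 2.5 / 0.2319 = 10.78 ppm.
FC to add: 10.78 − 0.7 = 10.08 mg/L as Cl₂.
Cl₂ equivalent: 10.08 mg/L × 310,370 L = 3128 g.
Product at 59.4% available Cl: 3128 / 0.594 = 5266 g.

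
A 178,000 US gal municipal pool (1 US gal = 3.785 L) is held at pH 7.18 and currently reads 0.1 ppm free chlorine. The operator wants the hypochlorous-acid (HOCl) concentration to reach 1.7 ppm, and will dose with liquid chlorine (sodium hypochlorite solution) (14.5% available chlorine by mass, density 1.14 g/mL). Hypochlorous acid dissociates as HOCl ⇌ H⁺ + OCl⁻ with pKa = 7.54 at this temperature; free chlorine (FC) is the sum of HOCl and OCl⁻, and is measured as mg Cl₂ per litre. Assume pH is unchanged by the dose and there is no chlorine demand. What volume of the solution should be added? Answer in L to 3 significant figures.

9.55 L

Volume: 178,000 US gal × 3.785 L/gal = 673,730 L.
[OCl⁻]/[HOCl] = 10^(pH − pKa) = 10^(7.18 − 7.54) = 0.4365; fraction as HOCl = 1/(1 + 0.4365) = 0.6961.
Free chlorine required for 1.7 ppm HOCl: 1.7 / 0.6961 = 2.442 ppm.
FC to add: 2.442 − 0.1 = 2.342 mg/L as Cl₂.
Cl₂ equivalent: 2.342 mg/L × 673,730 L = 1578 g.
Product at 14.5% available Cl: 1578 / 0.145 = 10,880 g.
Volume: 10,880 g ÷ 1.14 g/mL = 9546 mL.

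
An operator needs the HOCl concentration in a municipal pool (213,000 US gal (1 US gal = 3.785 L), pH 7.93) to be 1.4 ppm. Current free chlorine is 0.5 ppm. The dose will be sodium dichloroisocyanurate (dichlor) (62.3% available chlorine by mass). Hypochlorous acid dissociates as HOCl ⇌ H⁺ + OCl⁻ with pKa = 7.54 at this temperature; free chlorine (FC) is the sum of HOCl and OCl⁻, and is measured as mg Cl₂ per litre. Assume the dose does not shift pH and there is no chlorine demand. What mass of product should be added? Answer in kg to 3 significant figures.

Volume: 213,000 US gal × 3.785 L/gal = 806,205 L.
[OCl⁻]/[HOCl] = 10^(pH − pKa) = 10^(7.93 − 7.54) = 2.455; fraction as HOCl = 1/(1 + 2.455) = 0.2895.
Free chlorine required for 1.4 ppm HOCl: 1.4 / 0.2895 = 4.837 ppm.
FC to add: 4.837 − 0.5 = 4.337 mg/L as Cl₂.
Cl₂ equivalent: 4.337 mg/L × 806,205 L = 3496 g.
Product at 62.3% available Cl: 3496 / 0.623 = 5612 g.

5.61 kg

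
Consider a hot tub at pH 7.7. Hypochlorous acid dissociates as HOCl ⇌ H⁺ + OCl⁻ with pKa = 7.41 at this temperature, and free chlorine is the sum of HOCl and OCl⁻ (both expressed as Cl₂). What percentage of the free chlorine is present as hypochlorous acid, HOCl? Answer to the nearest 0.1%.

[OCl⁻]/[HOCl] = 10^(pH − pKa) = 10^(7.7 − 7.41) = 10^0.29 = 1.95.
Fraction as HOCl = 1 / (1 + 1.95) = 0.339.

33.9%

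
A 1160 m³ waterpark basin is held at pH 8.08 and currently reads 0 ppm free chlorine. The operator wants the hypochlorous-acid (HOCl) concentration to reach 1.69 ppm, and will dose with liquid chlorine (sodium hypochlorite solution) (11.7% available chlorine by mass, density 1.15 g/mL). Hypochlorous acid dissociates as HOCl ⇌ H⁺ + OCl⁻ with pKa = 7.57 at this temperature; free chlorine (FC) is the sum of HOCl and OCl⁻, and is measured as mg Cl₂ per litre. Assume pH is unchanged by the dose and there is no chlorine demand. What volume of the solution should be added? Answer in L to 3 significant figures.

61.7 L

Volume: 1160 m³ = 1,160,000 L.
[OCl⁻]/[HOCl] = 10^(pH − pKa) = 10^(8.08 − 7.57) = 3.236; fraction as HOCl = 1/(1 + 3.236) = 0.2361.
Free chlorine required for 1.69 ppm HOCl: 1.69 / 0.2361 = 7.159 ppm.
FC to add: 7.159 − 0 = 7.159 mg/L as Cl₂.
Cl₂ equivalent: 7.159 mg/L × 1,160,000 L = 8304 g.
Product at 11.7% available Cl: 8304 / 0.117 = 70,980 g.
Volume: 70,980 g ÷ 1.15 g/mL = 61,720 mL.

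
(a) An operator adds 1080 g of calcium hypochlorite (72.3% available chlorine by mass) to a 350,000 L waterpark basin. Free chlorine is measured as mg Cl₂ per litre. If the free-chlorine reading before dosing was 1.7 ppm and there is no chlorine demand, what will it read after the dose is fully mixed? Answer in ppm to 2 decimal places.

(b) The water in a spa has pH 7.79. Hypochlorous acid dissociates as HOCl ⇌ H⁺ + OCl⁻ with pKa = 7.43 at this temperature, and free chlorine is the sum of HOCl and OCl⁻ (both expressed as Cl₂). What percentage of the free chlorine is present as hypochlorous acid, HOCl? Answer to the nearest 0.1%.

(a) Available chlorine delivered: 1080 g × 0.723 = 780.8 g as Cl₂.
(a) Concentration rise: 780.8 g / 350,000 L = 2.231 mg/L = 2.23 ppm.
(a) Final FC: 1.7 + 2.23 = 3.93 ppm.

(b) [OCl⁻]/[HOCl] = 10^(pH − pKa) = 10^(7.79 − 7.43) = 10^0.36 = 2.291.
(b) Fraction as HOCl = 1 / (1 + 2.291) = 0.3039.

(a) 3.93 ppm; (b) 30.4%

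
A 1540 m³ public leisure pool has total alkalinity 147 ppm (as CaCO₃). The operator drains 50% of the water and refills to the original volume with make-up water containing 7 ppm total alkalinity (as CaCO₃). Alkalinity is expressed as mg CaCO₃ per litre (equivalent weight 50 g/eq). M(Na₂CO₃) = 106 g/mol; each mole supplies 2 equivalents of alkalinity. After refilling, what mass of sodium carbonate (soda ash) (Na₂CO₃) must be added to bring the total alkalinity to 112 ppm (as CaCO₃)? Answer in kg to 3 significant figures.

57.1 kg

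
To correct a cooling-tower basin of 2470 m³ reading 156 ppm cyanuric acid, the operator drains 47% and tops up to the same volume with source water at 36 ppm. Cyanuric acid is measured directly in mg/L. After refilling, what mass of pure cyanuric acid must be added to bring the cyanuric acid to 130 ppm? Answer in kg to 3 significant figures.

75.1 kg

Volume: 2470 m³ = 2,470,000 L.
After draining 47% and refilling: 156 × 0.53 + 36 × 0.47 = 99.6 ppm.
Deficit to target: 130 − 99.6 = 30.4 mg/L.
Mass: 30.4 mg/L × 2,470,000 L = 75,090 g cyanuric acid.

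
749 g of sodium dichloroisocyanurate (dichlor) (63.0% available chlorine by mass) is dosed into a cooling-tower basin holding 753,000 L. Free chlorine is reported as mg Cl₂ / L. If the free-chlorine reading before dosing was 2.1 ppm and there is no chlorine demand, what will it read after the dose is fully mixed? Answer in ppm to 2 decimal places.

2.73 ppm

Available chlorine delivered: 749 g × 0.63 = 471.9 g as Cl₂.
Concentration rise: 471.9 g / 753,000 L = 0.6267 mg/L = 0.63 ppm.
Final FC: 2.1 + 0.63 = 2.73 ppm.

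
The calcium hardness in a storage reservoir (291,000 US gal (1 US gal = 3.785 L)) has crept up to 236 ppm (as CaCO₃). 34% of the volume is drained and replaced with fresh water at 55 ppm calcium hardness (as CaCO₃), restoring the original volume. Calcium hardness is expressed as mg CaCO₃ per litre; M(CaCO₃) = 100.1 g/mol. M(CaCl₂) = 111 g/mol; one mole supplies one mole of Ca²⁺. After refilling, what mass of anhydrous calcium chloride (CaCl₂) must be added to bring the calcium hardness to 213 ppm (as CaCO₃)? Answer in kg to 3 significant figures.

Volume: 291,000 US gal × 3.785 L/gal = 1,101,435 L.
After draining 34% and refilling: 236 × 0.66 + 55 × 0.34 = 174.46 ppm.
Deficit to target: 213 − 174.46 = 38.54 mg/L.
As CaCO₃: 38.54 mg/L × 1,101,435 L = 42,450 g; ÷ 100.1 = 424.1 mol Ca²⁺.
Mass: 424.1 × 111 = 47,070 g.

47.1 kg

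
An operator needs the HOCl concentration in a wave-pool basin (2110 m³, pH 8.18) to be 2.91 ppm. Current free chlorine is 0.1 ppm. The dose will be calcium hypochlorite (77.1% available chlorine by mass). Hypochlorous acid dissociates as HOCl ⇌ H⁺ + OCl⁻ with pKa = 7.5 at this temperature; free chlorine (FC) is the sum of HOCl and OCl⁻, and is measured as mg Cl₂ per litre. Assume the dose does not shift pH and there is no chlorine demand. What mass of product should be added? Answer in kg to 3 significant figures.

Volume: 2110 m³ = 2,110,000 L.
[OCl⁻]/[HOCl] = 10^(pH − pKa) = 10^(8.18 − 7.5) = 4.786; fraction as HOCl = 1/(1 + 4.786) = 0.1728.
Free chlorine required for 2.91 ppm HOCl: 2.91 / 0.1728 = 16.84 ppm.
FC to add: 16.84 − 0.1 = 16.74 mg/L as Cl₂.
Cl₂ equivalent: 16.74 mg/L × 2,110,000 L = 35,320 g.
Product at 77.1% available Cl: 35,320 / 0.771 = 45,810 g.

45.8 kg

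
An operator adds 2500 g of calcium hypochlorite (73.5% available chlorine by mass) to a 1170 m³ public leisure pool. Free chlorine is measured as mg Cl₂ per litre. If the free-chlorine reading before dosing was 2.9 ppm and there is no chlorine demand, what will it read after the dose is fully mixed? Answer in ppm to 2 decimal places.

4.47 ppm

Volume: 1170 m³ = 1,170,000 L.
Available chlorine delivered: 2500 g × 0.735 = 1838 g as Cl₂.
Concentration rise: 1838 g / 1,170,000 L = 1.571 mg/L = 1.57 ppm.
Final FC: 2.9 + 1.57 = 4.47 ppm.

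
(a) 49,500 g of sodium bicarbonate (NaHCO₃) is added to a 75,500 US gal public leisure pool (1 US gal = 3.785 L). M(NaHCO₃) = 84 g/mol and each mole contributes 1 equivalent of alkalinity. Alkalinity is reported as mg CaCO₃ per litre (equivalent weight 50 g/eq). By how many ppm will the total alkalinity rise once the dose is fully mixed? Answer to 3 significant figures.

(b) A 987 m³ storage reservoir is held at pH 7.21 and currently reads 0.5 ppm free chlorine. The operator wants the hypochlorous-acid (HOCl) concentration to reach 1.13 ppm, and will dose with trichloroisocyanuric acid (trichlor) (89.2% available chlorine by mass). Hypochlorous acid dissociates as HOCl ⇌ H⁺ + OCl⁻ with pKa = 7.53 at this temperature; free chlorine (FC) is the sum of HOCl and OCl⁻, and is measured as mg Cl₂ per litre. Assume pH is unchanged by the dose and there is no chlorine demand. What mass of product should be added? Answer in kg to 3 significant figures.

(a) Volume: 75,500 US gal × 3.785 L/gal = 285,768 L.
(a) Moles of NaHCO₃: 49,500 g ÷ 84 g/mol = 589.3 mol → 589.3 eq of alkalinity.
(a) As CaCO₃: 589.3 eq × 50 g/eq = 29,460 g.
(a) Rise: 29,460 g / 285,768 L × 1000 = 103.1 mg/L.

(b) Volume: 987 m³ = 987,000 L.
(b) [OCl⁻]/[HOCl] = 10^(pH − pKa) = 10^(7.21 − 7.53) = 0.4786; fraction as HOCl = 1/(1 + 0.4786) = 0.6763.
(b) Free chlorine required for 1.13 ppm HOCl: 1.13 / 0.6763 = 1.671 ppm.
(b) FC to add: 1.671 − 0.5 = 1.171 mg/L as Cl₂.
(b) Cl₂ equivalent: 1.171 mg/L × 987,000 L = 1156 g.
(b) Product at 89.2% available Cl: 1156 / 0.892 = 1296 g.

(a) 103 ppm; (b) 1.30 kg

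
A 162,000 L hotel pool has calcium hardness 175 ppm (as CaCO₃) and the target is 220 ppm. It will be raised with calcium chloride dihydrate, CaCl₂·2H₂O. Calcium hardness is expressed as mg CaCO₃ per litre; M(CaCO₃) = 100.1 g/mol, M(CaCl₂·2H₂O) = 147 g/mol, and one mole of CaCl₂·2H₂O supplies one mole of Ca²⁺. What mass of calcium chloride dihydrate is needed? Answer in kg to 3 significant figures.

10.7 kg

Hardness to add: (220 − 175) = 45 mg/L as CaCO₃ × 162,000 L = 7290 g as CaCO₃.
Moles of Ca²⁺ (1 mol Ca²⁺ ≡ 1 mol CaCO₃): 7290 / 100.1 g/mol = 72.83 mol.
Mass of CaCl₂·2H₂O: 72.83 × 147 = 10,710 g.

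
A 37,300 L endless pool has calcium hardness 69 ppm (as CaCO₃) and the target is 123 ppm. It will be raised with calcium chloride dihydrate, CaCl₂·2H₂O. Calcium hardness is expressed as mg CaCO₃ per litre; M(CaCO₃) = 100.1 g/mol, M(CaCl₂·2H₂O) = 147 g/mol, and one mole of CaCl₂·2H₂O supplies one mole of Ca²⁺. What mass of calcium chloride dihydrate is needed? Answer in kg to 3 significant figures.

Hardness to add: (123 − 69) = 54 mg/L as CaCO₃ × 37,300 L = 2014 g as CaCO₃.
Moles of Ca²⁺ (1 mol Ca²⁺ ≡ 1 mol CaCO₃): 2014 / 100.1 g/mol = 20.12 mol.
Mass of CaCl₂·2H₂O: 20.12 × 147 = 2958 g.

2.96 kg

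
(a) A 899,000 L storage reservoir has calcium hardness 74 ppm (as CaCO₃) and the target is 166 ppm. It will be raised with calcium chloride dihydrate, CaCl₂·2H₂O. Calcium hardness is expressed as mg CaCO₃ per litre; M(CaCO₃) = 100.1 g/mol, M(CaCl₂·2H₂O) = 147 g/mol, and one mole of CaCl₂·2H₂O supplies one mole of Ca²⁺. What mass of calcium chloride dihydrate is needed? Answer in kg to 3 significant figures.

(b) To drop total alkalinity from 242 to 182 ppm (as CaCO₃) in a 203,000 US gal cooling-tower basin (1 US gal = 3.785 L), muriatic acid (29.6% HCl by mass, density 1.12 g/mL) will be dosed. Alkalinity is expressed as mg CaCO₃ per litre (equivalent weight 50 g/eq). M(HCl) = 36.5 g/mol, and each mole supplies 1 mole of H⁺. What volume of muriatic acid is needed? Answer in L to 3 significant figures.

(a) 121 kg; (b) 102 L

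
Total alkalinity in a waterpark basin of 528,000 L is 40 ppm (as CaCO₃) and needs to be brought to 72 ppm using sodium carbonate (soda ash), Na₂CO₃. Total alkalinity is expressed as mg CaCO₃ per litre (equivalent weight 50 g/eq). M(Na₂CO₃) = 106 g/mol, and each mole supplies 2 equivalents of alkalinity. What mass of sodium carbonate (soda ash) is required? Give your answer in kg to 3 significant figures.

Alkalinity to add: (72 − 40) = 32 mg/L as CaCO₃ × 528,000 L = 16,900 g as CaCO₃.
Equivalents: 16,900 g ÷ 50 g/eq = 337.9 eq.
Each mole of Na₂CO₃ supplies 2 eq, so 337.9 / 2 = 169 mol.
Mass: 169 mol × 106 g/mol = 17,910 g.

17.9 kg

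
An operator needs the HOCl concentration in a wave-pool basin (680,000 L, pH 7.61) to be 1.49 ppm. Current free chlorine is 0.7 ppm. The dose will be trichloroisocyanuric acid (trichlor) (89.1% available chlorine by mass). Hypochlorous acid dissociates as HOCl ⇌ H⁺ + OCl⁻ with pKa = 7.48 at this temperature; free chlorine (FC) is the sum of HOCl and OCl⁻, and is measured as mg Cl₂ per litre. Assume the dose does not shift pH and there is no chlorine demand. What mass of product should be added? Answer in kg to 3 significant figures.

2.14 kg

[OCl⁻]/[HOCl] = 10^(pH − pKa) = 10^(7.61 − 7.48) = 1.349; fraction as HOCl = 1/(1 + 1.349) = 0.4257.
Free chlorine required for 1.49 ppm HOCl: 1.49 / 0.4257 = 3.5 ppm.
FC to add: 3.5 − 0.7 = 2.8 mg/L as Cl₂.
Cl₂ equivalent: 2.8 mg/L × 680,000 L = 1904 g.
Product at 89.1% available Cl: 1904 / 0.891 = 2137 g.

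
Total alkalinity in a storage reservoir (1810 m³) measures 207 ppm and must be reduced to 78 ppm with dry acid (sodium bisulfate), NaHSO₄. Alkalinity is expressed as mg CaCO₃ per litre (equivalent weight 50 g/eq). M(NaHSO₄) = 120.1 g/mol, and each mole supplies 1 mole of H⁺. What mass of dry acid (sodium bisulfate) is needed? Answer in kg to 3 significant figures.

561 kg

Volume: 1810 m³ = 1,810,000 L.
Alkalinity to neutralize: (207 − 78) = 129 mg/L as CaCO₃ × 1,810,000 L = 233,500 g as CaCO₃.
Equivalents of H⁺ required: 233,500 ÷ 50 g/eq = 4670 eq = 4670 mol NaHSO₄.
Mass of NaHSO₄: 4670 × 120.1 = 560,800 g.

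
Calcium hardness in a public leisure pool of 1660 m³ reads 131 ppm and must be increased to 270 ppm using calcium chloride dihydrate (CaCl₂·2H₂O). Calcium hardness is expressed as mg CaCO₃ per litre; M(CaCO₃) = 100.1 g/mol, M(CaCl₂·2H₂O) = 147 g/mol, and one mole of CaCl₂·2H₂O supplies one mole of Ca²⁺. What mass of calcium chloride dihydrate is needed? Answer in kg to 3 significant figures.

339 kg

Volume: 1660 m³ = 1,660,000 L.
Hardness to add: (270 − 131) = 139 mg/L as CaCO₃ × 1,660,000 L = 230,700 g as CaCO₃.
Moles of Ca²⁺ (1 mol Ca²⁺ ≡ 1 mol CaCO₃): 230,700 / 100.1 g/mol = 2305 mol.
Mass of CaCl₂·2H₂O: 2305 × 147 = 338,800 g.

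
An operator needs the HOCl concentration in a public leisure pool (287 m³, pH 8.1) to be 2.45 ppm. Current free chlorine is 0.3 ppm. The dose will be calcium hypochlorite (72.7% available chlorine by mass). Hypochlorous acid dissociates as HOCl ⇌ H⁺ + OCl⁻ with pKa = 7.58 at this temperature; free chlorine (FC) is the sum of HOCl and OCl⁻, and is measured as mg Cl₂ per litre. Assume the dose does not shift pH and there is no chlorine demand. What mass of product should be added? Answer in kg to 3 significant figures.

4.05 kg

Volume: 287 m³ = 287,000 L.
[OCl⁻]/[HOCl] = 10^(pH − pKa) = 10^(8.1 − 7.58) = 3.311; fraction as HOCl = 1/(1 + 3.311) = 0.2319.
Free chlorine required for 2.45 ppm HOCl: 2.45 / 0.2319 = 10.56 ppm.
FC to add: 10.56 − 0.3 = 10.26 mg/L as Cl₂.
Cl₂ equivalent: 10.26 mg/L × 287,000 L = 2945 g.
Product at 72.7% available Cl: 2945 / 0.727 = 4051 g.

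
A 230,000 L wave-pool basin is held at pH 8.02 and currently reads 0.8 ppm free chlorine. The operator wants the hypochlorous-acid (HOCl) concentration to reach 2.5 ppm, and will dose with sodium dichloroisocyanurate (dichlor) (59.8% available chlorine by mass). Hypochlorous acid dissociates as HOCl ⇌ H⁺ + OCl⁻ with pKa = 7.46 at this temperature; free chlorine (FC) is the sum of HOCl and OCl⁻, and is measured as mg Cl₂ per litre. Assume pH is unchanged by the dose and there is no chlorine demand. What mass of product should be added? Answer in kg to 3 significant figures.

4.14 kg

[OCl⁻]/[HOCl] = 10^(pH − pKa) = 10^(8.02 − 7.46) = 3.631; fraction as HOCl = 1/(1 + 3.631) = 0.2159.
Free chlorine required for 2.5 ppm HOCl: 2.5 / 0.2159 = 11.58 ppm.
FC to add: 11.58 − 0.8 = 10.78 mg/L as Cl₂.
Cl₂ equivalent: 10.78 mg/L × 230,000 L = 2479 g.
Product at 59.8% available Cl: 2479 / 0.598 = 4145 g.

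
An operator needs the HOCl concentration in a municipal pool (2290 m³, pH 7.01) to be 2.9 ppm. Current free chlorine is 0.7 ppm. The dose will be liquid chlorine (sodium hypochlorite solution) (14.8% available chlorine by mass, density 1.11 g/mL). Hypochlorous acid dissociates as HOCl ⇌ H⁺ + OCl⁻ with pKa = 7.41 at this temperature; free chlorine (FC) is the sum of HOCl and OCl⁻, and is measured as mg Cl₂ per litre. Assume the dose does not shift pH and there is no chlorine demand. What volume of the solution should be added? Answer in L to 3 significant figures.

46.8 L

Volume: 2290 m³ = 2,290,000 L.
[OCl⁻]/[HOCl] = 10^(pH − pKa) = 10^(7.01 − 7.41) = 0.3981; fraction as HOCl = 1/(1 + 0.3981) = 0.7153.
Free chlorine required for 2.9 ppm HOCl: 2.9 / 0.7153 = 4.055 ppm.
FC to add: 4.055 − 0.7 = 3.355 mg/L as Cl₂.
Cl₂ equivalent: 3.355 mg/L × 2,290,000 L = 7682 g.
Product at 14.8% available Cl: 7682 / 0.148 = 51,900 g.
Volume: 51,900 g ÷ 1.11 g/mL = 46,760 mL.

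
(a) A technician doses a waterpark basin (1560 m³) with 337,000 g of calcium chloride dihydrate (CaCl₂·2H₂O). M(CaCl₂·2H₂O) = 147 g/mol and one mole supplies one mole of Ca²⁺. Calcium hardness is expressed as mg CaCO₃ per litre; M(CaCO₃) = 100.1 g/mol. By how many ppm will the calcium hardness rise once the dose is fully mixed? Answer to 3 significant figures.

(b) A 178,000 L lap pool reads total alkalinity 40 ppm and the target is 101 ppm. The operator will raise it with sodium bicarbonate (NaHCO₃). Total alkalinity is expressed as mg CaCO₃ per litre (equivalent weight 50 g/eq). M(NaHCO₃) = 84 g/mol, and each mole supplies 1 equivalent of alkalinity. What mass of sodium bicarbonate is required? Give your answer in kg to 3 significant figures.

(a) 147 ppm; (b) 18.2 kg

(a) Volume: 1560 m³ = 1,560,000 L.
(a) Moles of Ca²⁺: 337,000 g ÷ 147 g/mol = 2293 mol.
(a) As CaCO₃: 2293 mol × 100.1 g/mol = 229,500 g.
(a) Rise: 229,500 g / 1,560,000 L × 1000 = 147.1 mg/L.

(b) Alkalinity to add: (101 − 40) = 61 mg/L as CaCO₃ × 178,000 L = 10,860 g as CaCO₃.
(b) Equivalents: 10,860 g ÷ 50 g/eq = 217.2 eq.
(b) NaHCO₃ supplies 1 eq per mole → 217.2 mol.
(b) Mass: 217.2 mol × 84 g/mol = 18,240 g.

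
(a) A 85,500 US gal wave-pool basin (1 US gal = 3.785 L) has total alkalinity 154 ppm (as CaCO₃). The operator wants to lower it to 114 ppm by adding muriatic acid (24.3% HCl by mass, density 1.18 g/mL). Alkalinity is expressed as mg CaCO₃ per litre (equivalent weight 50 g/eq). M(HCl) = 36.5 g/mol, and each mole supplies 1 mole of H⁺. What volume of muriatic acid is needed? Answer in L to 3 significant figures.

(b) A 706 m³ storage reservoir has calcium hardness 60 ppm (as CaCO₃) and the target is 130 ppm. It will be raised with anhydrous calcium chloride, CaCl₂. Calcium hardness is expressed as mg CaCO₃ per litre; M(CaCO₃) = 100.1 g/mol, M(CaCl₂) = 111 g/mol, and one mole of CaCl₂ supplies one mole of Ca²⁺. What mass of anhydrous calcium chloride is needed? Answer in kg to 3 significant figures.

(a) Volume: 85,500 US gal × 3.785 L/gal = 323,618 L.
(a) Alkalinity to neutralize: (154 − 114) = 40 mg/L as CaCO₃ × 323,618 L = 12,940 g as CaCO₃.
(a) Equivalents of H⁺ required: 12,940 ÷ 50 g/eq = 258.9 eq = 258.9 mol HCl.
(a) Mass of HCl: 258.9 × 36.5 = 9450 g.
(a) Mass of 24.3% solution: 9450 / 0.243 = 38,890 g.
(a) Volume: 38,890 g ÷ 1.18 g/mL = 32,960 mL.

(b) Volume: 706 m³ = 706,000 L.
(b) Hardness to add: (130 − 60) = 70 mg/L as CaCO₃ × 706,000 L = 49,420 g as CaCO₃.
(b) Moles of Ca²⁺ (1 mol Ca²⁺ ≡ 1 mol CaCO₃): 49,420 / 100.1 g/mol = 493.7 mol.
(b) Mass of CaCl₂: 493.7 × 111 = 54,800 g.

(a) 33.0 L; (b) 54.8 kg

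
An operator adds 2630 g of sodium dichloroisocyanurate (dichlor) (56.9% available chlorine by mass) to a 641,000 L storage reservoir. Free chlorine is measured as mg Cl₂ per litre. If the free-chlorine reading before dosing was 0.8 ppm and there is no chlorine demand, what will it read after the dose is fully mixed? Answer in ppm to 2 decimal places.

3.13 ppm

Available chlorine delivered: 2630 g × 0.569 = 1496 g as Cl₂.
Concentration rise: 1496 g / 641,000 L = 2.335 mg/L = 2.33 ppm.
Final FC: 0.8 + 2.33 = 3.13 ppm.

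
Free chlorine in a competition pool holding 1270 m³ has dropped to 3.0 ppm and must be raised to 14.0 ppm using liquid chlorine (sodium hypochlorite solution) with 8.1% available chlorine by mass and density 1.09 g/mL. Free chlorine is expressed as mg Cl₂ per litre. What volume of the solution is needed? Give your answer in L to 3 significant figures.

Volume: 1270 m³ = 1,270,000 L.
Chlorine deficit: 14.0 − 3.0 = 11 ppm = 11 mg/L as Cl₂.
Cl₂ equivalent needed: 11 mg/L × 1,270,000 L = 13,970,000 mg = 13,970 g.
Product at 8.1% available chlorine: 13,970 / 0.081 = 172,500 g.
Volume at density 1.09 g/mL: 172,500 g ÷ 1.09 g/mL = 158,200 mL.

158 L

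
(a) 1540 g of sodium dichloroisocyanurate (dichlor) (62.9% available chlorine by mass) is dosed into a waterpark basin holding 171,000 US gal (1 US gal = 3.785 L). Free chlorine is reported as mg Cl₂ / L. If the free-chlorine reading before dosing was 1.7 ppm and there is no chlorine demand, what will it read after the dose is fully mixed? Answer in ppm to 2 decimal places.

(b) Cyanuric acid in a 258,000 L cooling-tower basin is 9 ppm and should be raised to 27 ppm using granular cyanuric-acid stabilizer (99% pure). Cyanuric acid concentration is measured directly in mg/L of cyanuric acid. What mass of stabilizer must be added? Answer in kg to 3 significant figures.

(a) Volume: 171,000 US gal × 3.785 L/gal = 647,235 L.
(a) Available chlorine delivered: 1540 g × 0.629 = 968.7 g as Cl₂.
(a) Concentration rise: 968.7 g / 647,235 L = 1.497 mg/L = 1.50 ppm.
(a) Final FC: 1.7 + 1.50 = 3.20 ppm.

(b) CYA to add: (27 − 9) = 18 mg/L × 258,000 L = 4644 g cyanuric acid.
(b) At 99% purity: 4644 / 0.99 = 4691 g product.

(a) 3.20 ppm; (b) 4.69 kg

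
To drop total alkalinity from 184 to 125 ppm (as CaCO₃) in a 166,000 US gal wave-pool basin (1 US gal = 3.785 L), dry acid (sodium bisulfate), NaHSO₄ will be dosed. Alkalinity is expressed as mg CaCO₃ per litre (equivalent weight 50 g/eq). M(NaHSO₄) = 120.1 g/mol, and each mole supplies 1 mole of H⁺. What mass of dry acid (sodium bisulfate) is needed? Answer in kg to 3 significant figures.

89.0 kg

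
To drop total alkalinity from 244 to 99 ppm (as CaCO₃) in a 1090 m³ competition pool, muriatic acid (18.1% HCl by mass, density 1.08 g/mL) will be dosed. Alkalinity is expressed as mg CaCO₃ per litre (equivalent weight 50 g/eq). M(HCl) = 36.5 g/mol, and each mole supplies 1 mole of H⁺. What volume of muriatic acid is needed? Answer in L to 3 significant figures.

590 L

Volume: 1090 m³ = 1,090,000 L.
Alkalinity to neutralize: (244 − 99) = 145 mg/L as CaCO₃ × 1,090,000 L = 158,000 g as CaCO₃.
Equivalents of H⁺ required: 158,000 ÷ 50 g/eq = 3161 eq = 3161 mol HCl.
Mass of HCl: 3161 × 36.5 = 115,400 g.
Mass of 18.1% solution: 115,400 / 0.181 = 637,400 g.
Volume: 637,400 g ÷ 1.08 g/mL = 590,200 mL.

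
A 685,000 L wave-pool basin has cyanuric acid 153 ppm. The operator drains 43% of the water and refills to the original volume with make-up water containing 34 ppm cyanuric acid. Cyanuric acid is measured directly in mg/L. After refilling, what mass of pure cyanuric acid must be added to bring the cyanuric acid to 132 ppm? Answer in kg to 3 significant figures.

After draining 43% and refilling: 153 × 0.57 + 34 × 0.43 = 101.83 ppm.
Deficit to target: 132 − 101.83 = 30.17 mg/L.
Mass: 30.17 mg/L × 685,000 L = 20,670 g cyanuric acid.

20.7 kg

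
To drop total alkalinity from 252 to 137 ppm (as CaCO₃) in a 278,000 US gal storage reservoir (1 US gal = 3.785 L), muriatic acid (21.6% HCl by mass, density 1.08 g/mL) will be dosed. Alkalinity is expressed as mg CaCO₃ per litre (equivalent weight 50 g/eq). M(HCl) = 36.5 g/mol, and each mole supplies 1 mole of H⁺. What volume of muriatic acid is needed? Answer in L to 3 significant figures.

Volume: 278,000 US gal × 3.785 L/gal = 1,052,230 L.
Alkalinity to neutralize: (252 − 137) = 115 mg/L as CaCO₃ × 1,052,230 L = 121,000 g as CaCO₃.
Equivalents of H⁺ required: 121,000 ÷ 50 g/eq = 2420 eq = 2420 mol HCl.
Mass of HCl: 2420 × 36.5 = 88,330 g.
Mass of 21.6% solution: 88,330 / 0.216 = 409,000 g.
Volume: 409,000 g ÷ 1.08 g/mL = 378,700 mL.

379 L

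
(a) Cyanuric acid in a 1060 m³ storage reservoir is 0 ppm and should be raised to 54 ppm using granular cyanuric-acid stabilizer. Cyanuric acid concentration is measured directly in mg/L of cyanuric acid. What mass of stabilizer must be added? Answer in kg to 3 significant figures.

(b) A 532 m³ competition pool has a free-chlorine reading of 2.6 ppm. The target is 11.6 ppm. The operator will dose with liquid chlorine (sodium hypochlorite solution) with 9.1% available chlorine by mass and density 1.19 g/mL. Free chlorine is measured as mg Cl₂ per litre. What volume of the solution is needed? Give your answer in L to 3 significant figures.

(a) Volume: 1060 m³ = 1,060,000 L.
(a) CYA to add: (54 − 0) = 54 mg/L × 1,060,000 L = 57,240 g cyanuric acid.

(b) Volume: 532 m³ = 532,000 L.
(b) Chlorine deficit: 11.6 − 2.6 = 9 ppm = 9 mg/L as Cl₂.
(b) Cl₂ equivalent needed: 9 mg/L × 532,000 L = 4,788,000 mg = 4788 g.
(b) Product at 9.1% available chlorine: 4788 / 0.091 = 52,620 g.
(b) Volume at density 1.19 g/mL: 52,620 g ÷ 1.19 g/mL = 44,210 mL.

(a) 57.2 kg; (b) 44.2 L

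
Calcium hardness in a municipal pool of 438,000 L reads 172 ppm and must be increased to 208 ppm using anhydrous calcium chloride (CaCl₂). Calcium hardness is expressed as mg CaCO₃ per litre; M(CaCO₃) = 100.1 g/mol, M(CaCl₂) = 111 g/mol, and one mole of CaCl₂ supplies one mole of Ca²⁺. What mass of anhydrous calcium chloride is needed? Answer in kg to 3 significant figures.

17.5 kg

Hardness to add: (208 − 172) = 36 mg/L as CaCO₃ × 438,000 L = 15,770 g as CaCO₃.
Moles of Ca²⁺ (1 mol Ca²⁺ ≡ 1 mol CaCO₃): 15,770 / 100.1 g/mol = 157.5 mol.
Mass of CaCl₂: 157.5 × 111 = 17,480 g.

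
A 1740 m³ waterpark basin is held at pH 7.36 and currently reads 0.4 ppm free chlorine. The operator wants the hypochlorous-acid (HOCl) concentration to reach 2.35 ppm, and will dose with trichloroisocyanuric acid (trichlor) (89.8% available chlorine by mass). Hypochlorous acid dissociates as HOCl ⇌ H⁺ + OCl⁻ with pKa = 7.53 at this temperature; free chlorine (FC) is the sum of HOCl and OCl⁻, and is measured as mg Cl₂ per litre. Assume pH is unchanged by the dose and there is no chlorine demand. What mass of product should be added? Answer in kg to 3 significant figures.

Volume: 1740 m³ = 1,740,000 L.
[OCl⁻]/[HOCl] = 10^(pH − pKa) = 10^(7.36 − 7.53) = 0.6761; fraction as HOCl = 1/(1 + 0.6761) = 0.5966.
Free chlorine required for 2.35 ppm HOCl: 2.35 / 0.5966 = 3.939 ppm.
FC to add: 3.939 − 0.4 = 3.539 mg/L as Cl₂.
Cl₂ equivalent: 3.539 mg/L × 1,740,000 L = 6158 g.
Product at 89.8% available Cl: 6158 / 0.898 = 6857 g.

6.86 kg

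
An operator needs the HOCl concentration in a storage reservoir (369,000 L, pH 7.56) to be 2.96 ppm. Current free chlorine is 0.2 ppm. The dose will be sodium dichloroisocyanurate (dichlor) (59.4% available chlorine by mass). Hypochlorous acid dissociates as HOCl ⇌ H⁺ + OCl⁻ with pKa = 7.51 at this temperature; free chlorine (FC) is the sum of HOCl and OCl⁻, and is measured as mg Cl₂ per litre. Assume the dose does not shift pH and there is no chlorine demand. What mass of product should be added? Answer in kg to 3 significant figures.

3.78 kg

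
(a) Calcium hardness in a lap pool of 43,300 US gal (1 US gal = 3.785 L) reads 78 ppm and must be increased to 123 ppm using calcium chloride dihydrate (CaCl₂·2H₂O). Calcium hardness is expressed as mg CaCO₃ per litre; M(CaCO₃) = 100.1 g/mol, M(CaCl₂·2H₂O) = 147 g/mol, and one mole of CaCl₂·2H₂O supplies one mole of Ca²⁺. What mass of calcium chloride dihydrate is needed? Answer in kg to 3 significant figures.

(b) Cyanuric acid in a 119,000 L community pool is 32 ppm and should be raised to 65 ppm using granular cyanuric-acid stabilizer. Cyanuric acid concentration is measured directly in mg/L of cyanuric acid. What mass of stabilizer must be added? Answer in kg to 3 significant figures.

(a) 10.8 kg; (b) 3.93 kg

(a) Volume: 43,300 US gal × 3.785 L/gal = 163,890 L.
(a) Hardness to add: (123 − 78) = 45 mg/L as CaCO₃ × 163,890 L = 7375 g as CaCO₃.
(a) Moles of Ca²⁺ (1 mol Ca²⁺ ≡ 1 mol CaCO₃): 7375 / 100.1 g/mol = 73.68 mol.
(a) Mass of CaCl₂·2H₂O: 73.68 × 147 = 10,830 g.

(b) CYA to add: (65 − 32) = 33 mg/L × 119,000 L = 3927 g cyanuric acid.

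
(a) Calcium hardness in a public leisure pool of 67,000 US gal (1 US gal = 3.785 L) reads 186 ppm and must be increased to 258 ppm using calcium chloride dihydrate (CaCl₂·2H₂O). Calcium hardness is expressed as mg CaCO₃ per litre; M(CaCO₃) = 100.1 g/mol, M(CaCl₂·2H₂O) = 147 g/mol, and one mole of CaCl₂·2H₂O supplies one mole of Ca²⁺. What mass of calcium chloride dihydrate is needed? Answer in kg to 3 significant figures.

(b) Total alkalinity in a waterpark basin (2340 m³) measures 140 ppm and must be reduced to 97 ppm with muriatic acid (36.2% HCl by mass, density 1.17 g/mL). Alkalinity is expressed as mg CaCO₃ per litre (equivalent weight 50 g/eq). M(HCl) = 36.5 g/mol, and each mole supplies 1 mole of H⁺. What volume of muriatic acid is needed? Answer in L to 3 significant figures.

(a) 26.8 kg; (b) 173 L

(a) Volume: 67,000 US gal × 3.785 L/gal = 253,595 L.
(a) Hardness to add: (258 − 186) = 72 mg/L as CaCO₃ × 253,595 L = 18,260 g as CaCO₃.
(a) Moles of Ca²⁺ (1 mol Ca²⁺ ≡ 1 mol CaCO₃): 18,260 / 100.1 g/mol = 182.4 mol.
(a) Mass of CaCl₂·2H₂O: 182.4 × 147 = 26,810 g.

(b) Volume: 2340 m³ = 2,340,000 L.
(b) Alkalinity to neutralize: (140 − 97) = 43 mg/L as CaCO₃ × 2,340,000 L = 100,600 g as CaCO₃.
(b) Equivalents of H⁺ required: 100,600 ÷ 50 g/eq = 2012 eq = 2012 mol HCl.
(b) Mass of HCl: 2012 × 36.5 = 73,450 g.
(b) Mass of 36.2% solution: 73,450 / 0.362 = 202,900 g.
(b) Volume: 202,900 g ÷ 1.17 g/mL = 173,400 mL.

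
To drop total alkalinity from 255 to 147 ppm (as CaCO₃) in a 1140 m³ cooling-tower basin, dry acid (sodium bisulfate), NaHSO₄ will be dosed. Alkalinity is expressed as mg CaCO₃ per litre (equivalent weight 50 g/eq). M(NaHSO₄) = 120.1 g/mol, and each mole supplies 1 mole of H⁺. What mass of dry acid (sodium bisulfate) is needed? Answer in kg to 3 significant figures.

296 kg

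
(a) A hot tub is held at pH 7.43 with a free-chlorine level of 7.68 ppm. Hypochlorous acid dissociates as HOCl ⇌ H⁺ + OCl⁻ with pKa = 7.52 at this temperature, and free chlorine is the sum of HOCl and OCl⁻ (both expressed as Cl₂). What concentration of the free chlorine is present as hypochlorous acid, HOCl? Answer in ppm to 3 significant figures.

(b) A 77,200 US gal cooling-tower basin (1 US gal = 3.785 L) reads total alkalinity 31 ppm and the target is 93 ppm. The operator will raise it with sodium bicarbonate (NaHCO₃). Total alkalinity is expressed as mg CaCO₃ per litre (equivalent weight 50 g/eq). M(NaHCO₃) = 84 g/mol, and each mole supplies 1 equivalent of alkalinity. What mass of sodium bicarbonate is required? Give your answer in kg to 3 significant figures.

(a) 4.24 ppm; (b) 30.4 kg

(a) [OCl⁻]/[HOCl] = 10^(pH − pKa) = 10^(7.43 − 7.52) = 10^-0.09 = 0.8128.
(a) Fraction as HOCl = 1 / (1 + 0.8128) = 0.5516.
(a) HOCl = 0.5516 × 7.68 ppm = 4.236 ppm.

(b) Volume: 77,200 US gal × 3.785 L/gal = 292,202 L.
(b) Alkalinity to add: (93 − 31) = 62 mg/L as CaCO₃ × 292,202 L = 18,120 g as CaCO₃.
(b) Equivalents: 18,120 g ÷ 50 g/eq = 362.3 eq.
(b) NaHCO₃ supplies 1 eq per mole → 362.3 mol.
(b) Mass: 362.3 mol × 84 g/mol = 30,440 g.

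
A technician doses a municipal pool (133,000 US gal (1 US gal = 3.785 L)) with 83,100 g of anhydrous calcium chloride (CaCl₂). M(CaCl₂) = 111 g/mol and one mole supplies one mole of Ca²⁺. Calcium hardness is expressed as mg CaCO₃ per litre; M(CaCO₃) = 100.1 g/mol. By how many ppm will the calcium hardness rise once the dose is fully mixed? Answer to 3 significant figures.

Volume: 133,000 US gal × 3.785 L/gal = 503,405 L.
Moles of Ca²⁺: 83,100 g ÷ 111 g/mol = 748.6 mol.
As CaCO₃: 748.6 mol × 100.1 g/mol = 74,940 g.
Rise: 74,940 g / 503,405 L × 1000 = 148.9 mg/L.

149 ppm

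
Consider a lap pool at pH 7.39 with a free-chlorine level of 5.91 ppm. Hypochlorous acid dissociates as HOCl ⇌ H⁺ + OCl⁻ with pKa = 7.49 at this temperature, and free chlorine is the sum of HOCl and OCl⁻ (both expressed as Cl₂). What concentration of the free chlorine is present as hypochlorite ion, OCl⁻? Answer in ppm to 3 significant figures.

2.62 ppm

[OCl⁻]/[HOCl] = 10^(pH − pKa) = 10^(7.39 − 7.49) = 10^-0.10 = 0.7943.
Fraction as HOCl = 1 / (1 + 0.7943) = 0.5573.
OCl⁻ = (1 − 0.5573) × 5.91 ppm = 2.616 ppm.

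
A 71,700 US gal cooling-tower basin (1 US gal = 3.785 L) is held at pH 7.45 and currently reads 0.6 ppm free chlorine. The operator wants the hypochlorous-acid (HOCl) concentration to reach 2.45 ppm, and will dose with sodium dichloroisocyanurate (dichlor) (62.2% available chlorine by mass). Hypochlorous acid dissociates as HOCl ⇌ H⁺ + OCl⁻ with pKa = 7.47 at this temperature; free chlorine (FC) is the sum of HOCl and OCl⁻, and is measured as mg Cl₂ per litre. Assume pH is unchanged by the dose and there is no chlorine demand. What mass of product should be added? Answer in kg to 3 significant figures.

1.83 kg

Volume: 71,700 US gal × 3.785 L/gal = 271,384 L.
[OCl⁻]/[HOCl] = 10^(pH − pKa) = 10^(7.45 − 7.47) = 0.955; fraction as HOCl = 1/(1 + 0.955) = 0.5115.
Free chlorine required for 2.45 ppm HOCl: 2.45 / 0.5115 = 4.79 ppm.
FC to add: 4.79 − 0.6 = 4.19 mg/L as Cl₂.
Cl₂ equivalent: 4.19 mg/L × 271,384 L = 1137 g.
Product at 62.2% available Cl: 1137 / 0.622 = 1828 g.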